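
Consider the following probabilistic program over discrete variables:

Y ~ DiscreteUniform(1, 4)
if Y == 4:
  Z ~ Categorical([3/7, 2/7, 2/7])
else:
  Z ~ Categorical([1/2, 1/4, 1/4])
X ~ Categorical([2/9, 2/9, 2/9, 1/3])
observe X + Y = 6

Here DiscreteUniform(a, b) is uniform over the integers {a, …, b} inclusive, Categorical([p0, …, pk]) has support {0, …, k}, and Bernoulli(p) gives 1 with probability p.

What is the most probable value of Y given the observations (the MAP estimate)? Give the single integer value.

argmax_v P(Y = v | obs) = 3

Enumerate traces; 6 have nonzero weight after conditioning:
  (Y=3, Z=0, X=3) weight 1/24
  (Y=3, Z=1, X=3) weight 1/48
  (Y=3, Z=2, X=3) weight 1/48
  (Y=4, Z=0, X=2) weight 1/42
  (Y=4, Z=1, X=2) weight 1/63
  (Y=4, Z=2, X=2) weight 1/63
Group by Y:
  weight(Y=3) = 1/12
  weight(Y=4) = 1/18
Total weight = 1/12 + 1/18 = 5/36
P(Y=3 | obs) = 1/12 / 5/36 = 3/5
P(Y=4 | obs) = 1/18 / 5/36 = 2/5
argmax = 3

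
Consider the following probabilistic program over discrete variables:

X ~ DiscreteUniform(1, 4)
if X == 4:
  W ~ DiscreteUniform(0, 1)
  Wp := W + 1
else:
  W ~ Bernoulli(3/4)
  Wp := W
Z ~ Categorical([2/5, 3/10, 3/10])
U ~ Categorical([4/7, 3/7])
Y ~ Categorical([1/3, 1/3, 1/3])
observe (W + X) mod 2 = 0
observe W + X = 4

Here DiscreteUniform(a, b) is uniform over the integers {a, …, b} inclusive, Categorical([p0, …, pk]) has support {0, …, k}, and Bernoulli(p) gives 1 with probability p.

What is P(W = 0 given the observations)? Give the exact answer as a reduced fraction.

P(W = 0 | obs) = 2/5

Enumerate traces; 36 have nonzero weight after conditioning:
  (X=3, W=1, Z=0, U=0, Y=0) weight 1/70
  (X=3, W=1, Z=0, U=0, Y=1) weight 1/70
  (X=3, W=1, Z=0, U=0, Y=2) weight 1/70
  (X=3, W=1, Z=0, U=1, Y=0) weight 3/280
  (X=3, W=1, Z=0, U=1, Y=1) weight 3/280
  (X=3, W=1, Z=0, U=1, Y=2) weight 3/280
  (X=3, W=1, Z=1, U=0, Y=0) weight 3/280
  (X=3, W=1, Z=1, U=0, Y=1) weight 3/280
  (X=4, W=0, Z=0, U=0, Y=0) weight 1/105
  … 27 more
Group by W:
  weight(W=0) = 1/8
  weight(W=1) = 3/16
Total weight = 1/8 + 3/16 = 5/16
P(W=0 | obs) = 1/8 / 5/16 = 2/5
P(W=1 | obs) = 3/16 / 5/16 = 3/5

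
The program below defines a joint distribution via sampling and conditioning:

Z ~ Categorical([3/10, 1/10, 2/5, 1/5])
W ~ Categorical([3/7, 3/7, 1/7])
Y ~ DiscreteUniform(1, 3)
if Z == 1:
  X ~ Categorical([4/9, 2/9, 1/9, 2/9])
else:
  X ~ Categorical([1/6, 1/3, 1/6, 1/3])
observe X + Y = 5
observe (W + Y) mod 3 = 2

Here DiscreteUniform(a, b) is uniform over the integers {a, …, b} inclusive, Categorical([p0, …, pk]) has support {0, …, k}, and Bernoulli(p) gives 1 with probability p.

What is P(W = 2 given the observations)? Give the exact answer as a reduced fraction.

Enumerate traces; 8 have nonzero weight after conditioning:
  (Z=0, W=0, Y=2, X=3) weight 1/70
  (Z=0, W=2, Y=3, X=2) weight 1/420
  (Z=1, W=0, Y=2, X=3) weight 1/315
  (Z=1, W=2, Y=3, X=2) weight 1/1890
  (Z=2, W=0, Y=2, X=3) weight 2/105
  (Z=2, W=2, Y=3, X=2) weight 1/315
  (Z=3, W=0, Y=2, X=3) weight 1/105
  (Z=3, W=2, Y=3, X=2) weight 1/630
Group by W:
  weight(W=0) = 29/630
  weight(W=2) = 29/3780
Total weight = 29/630 + 29/3780 = 29/540
P(W=0 | obs) = 29/630 / 29/540 = 6/7
P(W=2 | obs) = 29/3780 / 29/540 = 1/7

P(W = 2 | obs) = 1/7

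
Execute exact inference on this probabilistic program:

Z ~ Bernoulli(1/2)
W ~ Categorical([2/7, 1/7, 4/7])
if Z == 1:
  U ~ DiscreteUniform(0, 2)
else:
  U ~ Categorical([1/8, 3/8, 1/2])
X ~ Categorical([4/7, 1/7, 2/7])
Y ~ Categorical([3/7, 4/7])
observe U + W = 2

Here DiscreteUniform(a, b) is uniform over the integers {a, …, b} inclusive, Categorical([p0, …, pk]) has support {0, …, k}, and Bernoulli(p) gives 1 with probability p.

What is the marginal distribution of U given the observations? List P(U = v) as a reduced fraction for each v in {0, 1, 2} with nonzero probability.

Enumerate traces; 36 have nonzero weight after conditioning:
  (Z=0, W=0, U=2, X=0, Y=0) weight 6/343
  (Z=0, W=0, U=2, X=0, Y=1) weight 8/343
  (Z=0, W=0, U=2, X=1, Y=0) weight 3/686
  (Z=0, W=0, U=2, X=1, Y=1) weight 2/343
  (Z=0, W=0, U=2, X=2, Y=0) weight 3/343
  (Z=0, W=0, U=2, X=2, Y=1) weight 4/343
  (Z=0, W=1, U=1, X=0, Y=0) weight 9/1372
  (Z=0, W=1, U=1, X=0, Y=1) weight 3/343
  (Z=0, W=2, U=0, X=0, Y=0) weight 3/343
  … 27 more
Group by U:
  weight(U=0) = 11/84
  weight(U=1) = 17/336
  weight(U=2) = 5/42
Total weight = 11/84 + 17/336 + 5/42 = 101/336
P(U=0 | obs) = 11/84 / 101/336 = 44/101
P(U=1 | obs) = 17/336 / 101/336 = 17/101
P(U=2 | obs) = 5/42 / 101/336 = 40/101

P(U=0) = 44/101, P(U=1) = 17/101, P(U=2) = 40/101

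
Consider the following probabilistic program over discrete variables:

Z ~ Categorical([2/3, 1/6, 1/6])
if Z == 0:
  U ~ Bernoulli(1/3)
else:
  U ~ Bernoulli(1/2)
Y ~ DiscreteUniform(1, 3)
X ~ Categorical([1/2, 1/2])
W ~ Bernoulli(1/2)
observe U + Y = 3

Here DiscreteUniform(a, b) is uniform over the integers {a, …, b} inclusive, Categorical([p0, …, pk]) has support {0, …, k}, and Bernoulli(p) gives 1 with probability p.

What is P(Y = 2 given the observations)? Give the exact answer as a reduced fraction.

Enumerate traces; 24 have nonzero weight after conditioning:
  (Z=0, U=0, Y=3, X=0, W=0) weight 1/27
  (Z=0, U=0, Y=3, X=0, W=1) weight 1/27
  (Z=0, U=0, Y=3, X=1, W=0) weight 1/27
  (Z=0, U=0, Y=3, X=1, W=1) weight 1/27
  (Z=0, U=1, Y=2, X=0, W=0) weight 1/54
  (Z=0, U=1, Y=2, X=0, W=1) weight 1/54
  (Z=0, U=1, Y=2, X=1, W=0) weight 1/54
  (Z=0, U=1, Y=2, X=1, W=1) weight 1/54
  … 16 more
Group by Y:
  weight(Y=2) = 7/54
  weight(Y=3) = 11/54
Total weight = 7/54 + 11/54 = 1/3
P(Y=2 | obs) = 7/54 / 1/3 = 7/18
P(Y=3 | obs) = 11/54 / 1/3 = 11/18

P(Y = 2 | obs) = 7/18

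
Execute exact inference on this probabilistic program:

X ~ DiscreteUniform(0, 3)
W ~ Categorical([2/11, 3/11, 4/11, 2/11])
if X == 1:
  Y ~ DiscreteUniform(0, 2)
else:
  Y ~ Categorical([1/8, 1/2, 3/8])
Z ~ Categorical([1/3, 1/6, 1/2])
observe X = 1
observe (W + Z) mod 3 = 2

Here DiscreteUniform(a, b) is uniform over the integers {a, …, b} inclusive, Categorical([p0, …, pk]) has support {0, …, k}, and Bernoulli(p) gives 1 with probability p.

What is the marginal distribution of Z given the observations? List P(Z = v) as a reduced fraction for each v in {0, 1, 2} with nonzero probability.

Enumerate traces; 12 have nonzero weight after conditioning:
  (X=1, W=0, Y=0, Z=2) weight 1/132
  (X=1, W=0, Y=1, Z=2) weight 1/132
  (X=1, W=0, Y=2, Z=2) weight 1/132
  (X=1, W=1, Y=0, Z=1) weight 1/264
  (X=1, W=1, Y=1, Z=1) weight 1/264
  (X=1, W=1, Y=2, Z=1) weight 1/264
  (X=1, W=2, Y=0, Z=0) weight 1/99
  (X=1, W=2, Y=1, Z=0) weight 1/99
  … 4 more
Group by Z:
  weight(Z=0) = 1/33
  weight(Z=1) = 1/88
  weight(Z=2) = 1/22
Total weight = 1/33 + 1/88 + 1/22 = 23/264
P(Z=0 | obs) = 1/33 / 23/264 = 8/23
P(Z=1 | obs) = 1/88 / 23/264 = 3/23
P(Z=2 | obs) = 1/22 / 23/264 = 12/23

P(Z=0) = 8/23, P(Z=1) = 3/23, P(Z=2) = 12/23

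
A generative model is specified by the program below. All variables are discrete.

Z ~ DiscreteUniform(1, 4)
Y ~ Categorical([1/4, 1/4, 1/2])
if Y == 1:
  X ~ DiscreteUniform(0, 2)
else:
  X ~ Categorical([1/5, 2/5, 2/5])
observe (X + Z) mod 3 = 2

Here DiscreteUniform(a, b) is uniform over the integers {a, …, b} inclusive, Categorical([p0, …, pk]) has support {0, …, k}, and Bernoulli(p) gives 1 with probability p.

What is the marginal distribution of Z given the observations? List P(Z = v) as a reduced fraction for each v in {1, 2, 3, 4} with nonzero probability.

P(Z=1) = 23/83, P(Z=2) = 14/83, P(Z=3) = 23/83, P(Z=4) = 23/83

Enumerate traces; 12 have nonzero weight after conditioning:
  (Z=1, Y=0, X=1) weight 1/40
  (Z=1, Y=1, X=1) weight 1/48
  (Z=1, Y=2, X=1) weight 1/20
  (Z=2, Y=0, X=0) weight 1/80
  (Z=2, Y=1, X=0) weight 1/48
  (Z=2, Y=2, X=0) weight 1/40
  (Z=3, Y=0, X=2) weight 1/40
  (Z=3, Y=1, X=2) weight 1/48
  (Z=4, Y=0, X=1) weight 1/40
  … 3 more
Group by Z:
  weight(Z=1) = 23/240
  weight(Z=2) = 7/120
  weight(Z=3) = 23/240
  weight(Z=4) = 23/240
Total weight = 23/240 + 7/120 + 23/240 + 23/240 = 83/240
P(Z=1 | obs) = 23/240 / 83/240 = 23/83
P(Z=2 | obs) = 7/120 / 83/240 = 14/83
P(Z=3 | obs) = 23/240 / 83/240 = 23/83
P(Z=4 | obs) = 23/240 / 83/240 = 23/83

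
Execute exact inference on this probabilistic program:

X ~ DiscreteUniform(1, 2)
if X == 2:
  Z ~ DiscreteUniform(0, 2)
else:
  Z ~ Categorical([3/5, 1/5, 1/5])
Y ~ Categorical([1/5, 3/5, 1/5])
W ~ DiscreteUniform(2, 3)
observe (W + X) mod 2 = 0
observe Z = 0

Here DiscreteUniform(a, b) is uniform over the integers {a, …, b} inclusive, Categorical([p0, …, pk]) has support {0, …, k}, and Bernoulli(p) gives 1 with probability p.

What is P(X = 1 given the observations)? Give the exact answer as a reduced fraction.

P(X = 1 | obs) = 9/14

Enumerate traces; 6 have nonzero weight after conditioning:
  (X=1, Z=0, Y=0, W=3) weight 3/100
  (X=1, Z=0, Y=1, W=3) weight 9/100
  (X=1, Z=0, Y=2, W=3) weight 3/100
  (X=2, Z=0, Y=0, W=2) weight 1/60
  (X=2, Z=0, Y=1, W=2) weight 1/20
  (X=2, Z=0, Y=2, W=2) weight 1/60
Group by X:
  weight(X=1) = 3/20
  weight(X=2) = 1/12
Total weight = 3/20 + 1/12 = 7/30
P(X=1 | obs) = 3/20 / 7/30 = 9/14
P(X=2 | obs) = 1/12 / 7/30 = 5/14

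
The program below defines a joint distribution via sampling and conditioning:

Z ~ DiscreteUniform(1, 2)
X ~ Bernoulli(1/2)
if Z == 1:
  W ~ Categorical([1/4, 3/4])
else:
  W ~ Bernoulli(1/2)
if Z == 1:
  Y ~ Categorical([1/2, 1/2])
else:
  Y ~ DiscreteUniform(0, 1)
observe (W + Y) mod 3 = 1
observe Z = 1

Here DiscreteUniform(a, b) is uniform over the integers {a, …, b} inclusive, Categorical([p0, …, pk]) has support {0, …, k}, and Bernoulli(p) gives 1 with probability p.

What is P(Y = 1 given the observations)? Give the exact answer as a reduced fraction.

Enumerate traces; 4 have nonzero weight after conditioning:
  (Z=1, X=0, W=0, Y=1) weight 1/32
  (Z=1, X=0, W=1, Y=0) weight 3/32
  (Z=1, X=1, W=0, Y=1) weight 1/32
  (Z=1, X=1, W=1, Y=0) weight 3/32
Group by Y:
  weight(Y=0) = 3/16
  weight(Y=1) = 1/16
Total weight = 3/16 + 1/16 = 1/4
P(Y=0 | obs) = 3/16 / 1/4 = 3/4
P(Y=1 | obs) = 1/16 / 1/4 = 1/4

P(Y = 1 | obs) = 1/4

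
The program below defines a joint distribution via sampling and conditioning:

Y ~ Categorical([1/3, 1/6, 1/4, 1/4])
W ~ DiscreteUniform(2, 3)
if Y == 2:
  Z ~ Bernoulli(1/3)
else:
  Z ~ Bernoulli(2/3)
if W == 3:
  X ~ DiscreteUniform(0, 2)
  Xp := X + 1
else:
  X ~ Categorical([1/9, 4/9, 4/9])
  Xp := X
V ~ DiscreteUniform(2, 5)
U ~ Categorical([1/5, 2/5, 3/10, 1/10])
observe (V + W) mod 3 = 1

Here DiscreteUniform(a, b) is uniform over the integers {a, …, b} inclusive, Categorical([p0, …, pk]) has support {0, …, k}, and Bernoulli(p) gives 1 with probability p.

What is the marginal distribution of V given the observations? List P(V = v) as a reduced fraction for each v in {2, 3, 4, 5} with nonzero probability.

P(V=2) = 1/3, P(V=4) = 1/3, P(V=5) = 1/3

Enumerate traces; 288 have nonzero weight after conditioning:
  (Y=0, W=2, Z=0, X=0, V=2, U=0) weight 1/3240
  (Y=0, W=2, Z=0, X=0, V=2, U=1) weight 1/1620
  (Y=0, W=2, Z=0, X=0, V=2, U=2) weight 1/2160
  (Y=0, W=2, Z=0, X=0, V=2, U=3) weight 1/6480
  (Y=0, W=2, Z=0, X=0, V=5, U=0) weight 1/3240
  (Y=0, W=2, Z=0, X=0, V=5, U=1) weight 1/1620
  (Y=0, W=2, Z=0, X=0, V=5, U=2) weight 1/2160
  (Y=0, W=2, Z=0, X=0, V=5, U=3) weight 1/6480
  (Y=0, W=3, Z=0, X=0, V=4, U=0) weight 1/1080
  … 279 more
Group by V:
  weight(V=2) = 1/8
  weight(V=4) = 1/8
  weight(V=5) = 1/8
Total weight = 1/8 + 1/8 + 1/8 = 3/8
P(V=2 | obs) = 1/8 / 3/8 = 1/3
P(V=4 | obs) = 1/8 / 3/8 = 1/3
P(V=5 | obs) = 1/8 / 3/8 = 1/3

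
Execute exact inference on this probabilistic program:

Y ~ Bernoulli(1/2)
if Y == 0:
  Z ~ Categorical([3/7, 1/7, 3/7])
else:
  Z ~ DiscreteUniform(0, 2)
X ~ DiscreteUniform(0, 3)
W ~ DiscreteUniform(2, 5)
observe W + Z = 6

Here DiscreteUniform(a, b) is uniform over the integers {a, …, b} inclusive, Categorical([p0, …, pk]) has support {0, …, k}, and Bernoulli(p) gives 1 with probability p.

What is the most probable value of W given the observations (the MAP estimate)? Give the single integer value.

argmax_v P(W = v | obs) = 4

Enumerate traces; 16 have nonzero weight after conditioning:
  (Y=0, Z=1, X=0, W=5) weight 1/224
  (Y=0, Z=1, X=1, W=5) weight 1/224
  (Y=0, Z=1, X=2, W=5) weight 1/224
  (Y=0, Z=1, X=3, W=5) weight 1/224
  (Y=0, Z=2, X=0, W=4) weight 3/224
  (Y=0, Z=2, X=1, W=4) weight 3/224
  (Y=0, Z=2, X=2, W=4) weight 3/224
  (Y=0, Z=2, X=3, W=4) weight 3/224
  … 8 more
Group by W:
  weight(W=4) = 2/21
  weight(W=5) = 5/84
Total weight = 2/21 + 5/84 = 13/84
P(W=4 | obs) = 2/21 / 13/84 = 8/13
P(W=5 | obs) = 5/84 / 13/84 = 5/13
argmax = 4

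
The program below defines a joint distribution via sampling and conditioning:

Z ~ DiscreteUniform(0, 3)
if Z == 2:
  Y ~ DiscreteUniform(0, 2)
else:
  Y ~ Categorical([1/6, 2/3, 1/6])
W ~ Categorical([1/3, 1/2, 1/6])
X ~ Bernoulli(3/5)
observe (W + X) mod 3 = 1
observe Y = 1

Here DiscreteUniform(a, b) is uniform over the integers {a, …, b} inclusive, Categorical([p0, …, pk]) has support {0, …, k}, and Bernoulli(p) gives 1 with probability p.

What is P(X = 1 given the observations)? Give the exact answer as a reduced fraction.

P(X = 1 | obs) = 1/2

Enumerate traces; 8 have nonzero weight after conditioning:
  (Z=0, Y=1, W=0, X=1) weight 1/30
  (Z=0, Y=1, W=1, X=0) weight 1/30
  (Z=1, Y=1, W=0, X=1) weight 1/30
  (Z=1, Y=1, W=1, X=0) weight 1/30
  (Z=2, Y=1, W=0, X=1) weight 1/60
  (Z=2, Y=1, W=1, X=0) weight 1/60
  (Z=3, Y=1, W=0, X=1) weight 1/30
  (Z=3, Y=1, W=1, X=0) weight 1/30
Group by X:
  weight(X=0) = 7/60
  weight(X=1) = 7/60
Total weight = 7/60 + 7/60 = 7/30
P(X=0 | obs) = 7/60 / 7/30 = 1/2
P(X=1 | obs) = 7/60 / 7/30 = 1/2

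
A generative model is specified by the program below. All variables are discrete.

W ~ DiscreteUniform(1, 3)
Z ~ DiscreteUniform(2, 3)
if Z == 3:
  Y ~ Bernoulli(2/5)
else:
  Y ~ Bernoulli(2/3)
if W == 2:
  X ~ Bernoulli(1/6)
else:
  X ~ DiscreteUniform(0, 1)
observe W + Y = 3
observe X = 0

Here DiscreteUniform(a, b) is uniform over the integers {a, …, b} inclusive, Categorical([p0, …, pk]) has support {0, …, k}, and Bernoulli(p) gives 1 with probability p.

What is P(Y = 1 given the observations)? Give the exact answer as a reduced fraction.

P(Y = 1 | obs) = 40/61

Enumerate traces; 4 have nonzero weight after conditioning:
  (W=2, Z=2, Y=1, X=0) weight 5/54
  (W=2, Z=3, Y=1, X=0) weight 1/18
  (W=3, Z=2, Y=0, X=0) weight 1/36
  (W=3, Z=3, Y=0, X=0) weight 1/20
Group by Y:
  weight(Y=0) = 7/90
  weight(Y=1) = 4/27
Total weight = 7/90 + 4/27 = 61/270
P(Y=0 | obs) = 7/90 / 61/270 = 21/61
P(Y=1 | obs) = 4/27 / 61/270 = 40/61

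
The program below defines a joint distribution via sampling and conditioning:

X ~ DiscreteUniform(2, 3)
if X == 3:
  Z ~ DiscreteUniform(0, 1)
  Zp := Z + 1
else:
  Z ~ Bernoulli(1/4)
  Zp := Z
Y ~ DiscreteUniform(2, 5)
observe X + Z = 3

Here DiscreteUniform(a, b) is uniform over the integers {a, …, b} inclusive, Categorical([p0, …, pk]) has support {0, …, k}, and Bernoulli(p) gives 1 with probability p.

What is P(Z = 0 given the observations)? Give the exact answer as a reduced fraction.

Enumerate traces; 8 have nonzero weight after conditioning:
  (X=2, Z=1, Y=2) weight 1/32
  (X=2, Z=1, Y=3) weight 1/32
  (X=2, Z=1, Y=4) weight 1/32
  (X=2, Z=1, Y=5) weight 1/32
  (X=3, Z=0, Y=2) weight 1/16
  (X=3, Z=0, Y=3) weight 1/16
  (X=3, Z=0, Y=4) weight 1/16
  (X=3, Z=0, Y=5) weight 1/16
Group by Z:
  weight(Z=0) = 1/4
  weight(Z=1) = 1/8
Total weight = 1/4 + 1/8 = 3/8
P(Z=0 | obs) = 1/4 / 3/8 = 2/3
P(Z=1 | obs) = 1/8 / 3/8 = 1/3

P(Z = 0 | obs) = 2/3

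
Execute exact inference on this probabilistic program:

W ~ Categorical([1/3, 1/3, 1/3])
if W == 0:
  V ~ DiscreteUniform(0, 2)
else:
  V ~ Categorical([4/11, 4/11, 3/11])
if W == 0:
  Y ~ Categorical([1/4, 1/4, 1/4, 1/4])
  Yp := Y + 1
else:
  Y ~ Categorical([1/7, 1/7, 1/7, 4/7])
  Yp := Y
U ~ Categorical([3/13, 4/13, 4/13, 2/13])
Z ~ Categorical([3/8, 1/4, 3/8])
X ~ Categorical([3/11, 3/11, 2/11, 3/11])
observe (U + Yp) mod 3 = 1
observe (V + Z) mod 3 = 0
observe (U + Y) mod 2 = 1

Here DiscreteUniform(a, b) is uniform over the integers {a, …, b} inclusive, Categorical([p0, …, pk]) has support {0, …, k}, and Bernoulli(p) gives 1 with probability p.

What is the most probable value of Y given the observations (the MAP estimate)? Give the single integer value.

argmax_v P(Y = v | obs) = 1

Enumerate traces; 96 have nonzero weight after conditioning:
  (W=0, V=0, Y=0, U=3, Z=0, X=0) weight 1/2288
  (W=0, V=0, Y=0, U=3, Z=0, X=1) weight 1/2288
  (W=0, V=0, Y=0, U=3, Z=0, X=2) weight 1/3432
  (W=0, V=0, Y=0, U=3, Z=0, X=3) weight 1/2288
  (W=0, V=0, Y=1, U=2, Z=0, X=0) weight 1/1144
  (W=0, V=0, Y=1, U=2, Z=0, X=1) weight 1/1144
  (W=0, V=0, Y=1, U=2, Z=0, X=2) weight 1/1716
  (W=0, V=0, Y=1, U=2, Z=0, X=3) weight 1/1144
  (W=0, V=0, Y=2, U=1, Z=0, X=0) weight 1/1144
  (W=0, V=0, Y=3, U=0, Z=0, X=0) weight 3/4576
  … 86 more
Group by Y:
  weight(Y=0) = 257/18018
  weight(Y=1) = 289/18018
  weight(Y=2) = 1/117
  weight(Y=3) = 1/156
Total weight = 257/18018 + 289/18018 + 1/117 + 1/156 = 233/5148
P(Y=0 | obs) = 257/18018 / 233/5148 = 514/1631
P(Y=1 | obs) = 289/18018 / 233/5148 = 578/1631
P(Y=2 | obs) = 1/117 / 233/5148 = 44/233
P(Y=3 | obs) = 1/156 / 233/5148 = 33/233
argmax = 1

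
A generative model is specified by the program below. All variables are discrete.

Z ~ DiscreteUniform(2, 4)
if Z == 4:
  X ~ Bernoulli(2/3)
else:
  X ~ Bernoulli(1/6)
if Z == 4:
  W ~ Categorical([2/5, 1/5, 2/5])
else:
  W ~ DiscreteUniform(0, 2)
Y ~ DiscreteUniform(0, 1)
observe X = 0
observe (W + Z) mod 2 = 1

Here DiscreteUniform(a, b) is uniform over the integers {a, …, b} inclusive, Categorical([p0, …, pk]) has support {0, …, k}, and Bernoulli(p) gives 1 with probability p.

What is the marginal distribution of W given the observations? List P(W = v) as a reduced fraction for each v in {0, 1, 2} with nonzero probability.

Enumerate traces; 8 have nonzero weight after conditioning:
  (Z=2, X=0, W=1, Y=0) weight 5/108
  (Z=2, X=0, W=1, Y=1) weight 5/108
  (Z=3, X=0, W=0, Y=0) weight 5/108
  (Z=3, X=0, W=0, Y=1) weight 5/108
  (Z=3, X=0, W=2, Y=0) weight 5/108
  (Z=3, X=0, W=2, Y=1) weight 5/108
  (Z=4, X=0, W=1, Y=0) weight 1/90
  (Z=4, X=0, W=1, Y=1) weight 1/90
Group by W:
  weight(W=0) = 5/54
  weight(W=1) = 31/270
  weight(W=2) = 5/54
Total weight = 5/54 + 31/270 + 5/54 = 3/10
P(W=0 | obs) = 5/54 / 3/10 = 25/81
P(W=1 | obs) = 31/270 / 3/10 = 31/81
P(W=2 | obs) = 5/54 / 3/10 = 25/81

P(W=0) = 25/81, P(W=1) = 31/81, P(W=2) = 25/81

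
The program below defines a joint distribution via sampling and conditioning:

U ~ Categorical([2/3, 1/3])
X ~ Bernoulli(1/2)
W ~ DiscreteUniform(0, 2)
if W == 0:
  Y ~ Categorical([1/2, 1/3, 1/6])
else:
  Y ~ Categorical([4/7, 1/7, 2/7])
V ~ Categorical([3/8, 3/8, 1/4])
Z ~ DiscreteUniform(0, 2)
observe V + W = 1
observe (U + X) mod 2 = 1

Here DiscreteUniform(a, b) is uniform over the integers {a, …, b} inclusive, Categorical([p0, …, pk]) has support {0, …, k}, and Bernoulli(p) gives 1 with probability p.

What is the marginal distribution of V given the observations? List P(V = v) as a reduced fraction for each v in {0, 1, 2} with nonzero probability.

Enumerate traces; 36 have nonzero weight after conditioning:
  (U=0, X=1, W=0, Y=0, V=1, Z=0) weight 1/144
  (U=0, X=1, W=0, Y=0, V=1, Z=1) weight 1/144
  (U=0, X=1, W=0, Y=0, V=1, Z=2) weight 1/144
  (U=0, X=1, W=0, Y=1, V=1, Z=0) weight 1/216
  (U=0, X=1, W=0, Y=1, V=1, Z=1) weight 1/216
  (U=0, X=1, W=0, Y=1, V=1, Z=2) weight 1/216
  (U=0, X=1, W=0, Y=2, V=1, Z=0) weight 1/432
  (U=0, X=1, W=0, Y=2, V=1, Z=1) weight 1/432
  (U=0, X=1, W=1, Y=0, V=0, Z=0) weight 1/126
  … 27 more
Group by V:
  weight(V=0) = 1/16
  weight(V=1) = 1/16
Total weight = 1/16 + 1/16 = 1/8
P(V=0 | obs) = 1/16 / 1/8 = 1/2
P(V=1 | obs) = 1/16 / 1/8 = 1/2

P(V=0) = 1/2, P(V=1) = 1/2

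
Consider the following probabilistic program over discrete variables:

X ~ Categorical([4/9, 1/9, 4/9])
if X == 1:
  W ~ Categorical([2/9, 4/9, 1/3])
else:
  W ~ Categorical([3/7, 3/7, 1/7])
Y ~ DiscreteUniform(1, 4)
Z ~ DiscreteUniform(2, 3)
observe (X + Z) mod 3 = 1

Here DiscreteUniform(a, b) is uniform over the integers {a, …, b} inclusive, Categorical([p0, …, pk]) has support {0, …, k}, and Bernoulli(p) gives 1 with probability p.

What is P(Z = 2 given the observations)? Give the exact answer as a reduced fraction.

Enumerate traces; 24 have nonzero weight after conditioning:
  (X=1, W=0, Y=1, Z=3) weight 1/324
  (X=1, W=0, Y=2, Z=3) weight 1/324
  (X=1, W=0, Y=3, Z=3) weight 1/324
  (X=1, W=0, Y=4, Z=3) weight 1/324
  (X=1, W=1, Y=1, Z=3) weight 1/162
  (X=1, W=1, Y=2, Z=3) weight 1/162
  (X=1, W=1, Y=3, Z=3) weight 1/162
  (X=1, W=1, Y=4, Z=3) weight 1/162
  (X=2, W=0, Y=1, Z=2) weight 1/42
  … 15 more
Group by Z:
  weight(Z=2) = 2/9
  weight(Z=3) = 1/18
Total weight = 2/9 + 1/18 = 5/18
P(Z=2 | obs) = 2/9 / 5/18 = 4/5
P(Z=3 | obs) = 1/18 / 5/18 = 1/5

P(Z = 2 | obs) = 4/5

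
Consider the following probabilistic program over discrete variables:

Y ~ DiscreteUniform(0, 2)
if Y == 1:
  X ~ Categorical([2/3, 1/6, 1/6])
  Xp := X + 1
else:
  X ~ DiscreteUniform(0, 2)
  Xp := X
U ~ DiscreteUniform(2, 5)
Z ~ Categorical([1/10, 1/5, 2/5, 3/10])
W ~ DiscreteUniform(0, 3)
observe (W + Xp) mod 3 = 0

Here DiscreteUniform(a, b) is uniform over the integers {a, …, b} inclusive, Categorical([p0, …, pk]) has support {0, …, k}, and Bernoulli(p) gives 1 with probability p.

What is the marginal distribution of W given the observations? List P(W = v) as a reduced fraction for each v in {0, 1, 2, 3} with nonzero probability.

Enumerate traces; 192 have nonzero weight after conditioning:
  (Y=0, X=0, U=2, Z=0, W=0) weight 1/1440
  (Y=0, X=0, U=2, Z=0, W=3) weight 1/1440
  (Y=0, X=0, U=2, Z=1, W=0) weight 1/720
  (Y=0, X=0, U=2, Z=1, W=3) weight 1/720
  (Y=0, X=0, U=2, Z=2, W=0) weight 1/360
  (Y=0, X=0, U=2, Z=2, W=3) weight 1/360
  (Y=0, X=0, U=2, Z=3, W=0) weight 1/480
  (Y=0, X=0, U=2, Z=3, W=3) weight 1/480
  (Y=0, X=1, U=2, Z=0, W=2) weight 1/1440
  (Y=0, X=2, U=2, Z=0, W=1) weight 1/1440
  … 182 more
Group by W:
  weight(W=0) = 5/72
  weight(W=1) = 5/72
  weight(W=2) = 1/9
  weight(W=3) = 5/72
Total weight = 5/72 + 5/72 + 1/9 + 5/72 = 23/72
P(W=0 | obs) = 5/72 / 23/72 = 5/23
P(W=1 | obs) = 5/72 / 23/72 = 5/23
P(W=2 | obs) = 1/9 / 23/72 = 8/23
P(W=3 | obs) = 5/72 / 23/72 = 5/23

P(W=0) = 5/23, P(W=1) = 5/23, P(W=2) = 8/23, P(W=3) = 5/23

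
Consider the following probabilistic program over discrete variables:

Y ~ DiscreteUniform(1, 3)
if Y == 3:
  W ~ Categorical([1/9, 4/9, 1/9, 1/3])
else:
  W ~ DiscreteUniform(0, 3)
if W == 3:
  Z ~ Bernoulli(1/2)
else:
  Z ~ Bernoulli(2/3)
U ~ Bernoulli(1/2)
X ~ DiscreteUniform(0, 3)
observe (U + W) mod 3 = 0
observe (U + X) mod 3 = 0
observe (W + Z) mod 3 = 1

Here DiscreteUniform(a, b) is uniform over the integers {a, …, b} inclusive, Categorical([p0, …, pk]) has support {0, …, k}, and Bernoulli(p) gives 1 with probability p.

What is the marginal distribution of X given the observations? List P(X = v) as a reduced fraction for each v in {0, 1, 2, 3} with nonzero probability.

Enumerate traces; 12 have nonzero weight after conditioning:
  (Y=1, W=0, Z=1, U=0, X=0) weight 1/144
  (Y=1, W=0, Z=1, U=0, X=3) weight 1/144
  (Y=1, W=3, Z=1, U=0, X=0) weight 1/192
  (Y=1, W=3, Z=1, U=0, X=3) weight 1/192
  (Y=2, W=0, Z=1, U=0, X=0) weight 1/144
  (Y=2, W=0, Z=1, U=0, X=3) weight 1/144
  (Y=2, W=3, Z=1, U=0, X=0) weight 1/192
  (Y=2, W=3, Z=1, U=0, X=3) weight 1/192
  … 4 more
Group by X:
  weight(X=0) = 89/2592
  weight(X=3) = 89/2592
Total weight = 89/2592 + 89/2592 = 89/1296
P(X=0 | obs) = 89/2592 / 89/1296 = 1/2
P(X=3 | obs) = 89/2592 / 89/1296 = 1/2

P(X=0) = 1/2, P(X=3) = 1/2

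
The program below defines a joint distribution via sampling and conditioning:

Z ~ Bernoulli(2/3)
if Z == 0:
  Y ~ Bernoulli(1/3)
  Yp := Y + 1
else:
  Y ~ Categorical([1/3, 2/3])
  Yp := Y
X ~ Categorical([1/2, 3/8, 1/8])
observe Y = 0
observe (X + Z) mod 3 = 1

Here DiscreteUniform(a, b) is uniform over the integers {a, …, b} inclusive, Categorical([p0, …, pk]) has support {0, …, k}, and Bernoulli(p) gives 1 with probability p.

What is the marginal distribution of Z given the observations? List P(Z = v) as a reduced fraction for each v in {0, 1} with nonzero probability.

P(Z=0) = 3/7, P(Z=1) = 4/7

Enumerate traces; 2 have nonzero weight after conditioning:
  (Z=0, Y=0, X=1) weight 1/12
  (Z=1, Y=0, X=0) weight 1/9
Group by Z:
  weight(Z=0) = 1/12
  weight(Z=1) = 1/9
Total weight = 1/12 + 1/9 = 7/36
P(Z=0 | obs) = 1/12 / 7/36 = 3/7
P(Z=1 | obs) = 1/9 / 7/36 = 4/7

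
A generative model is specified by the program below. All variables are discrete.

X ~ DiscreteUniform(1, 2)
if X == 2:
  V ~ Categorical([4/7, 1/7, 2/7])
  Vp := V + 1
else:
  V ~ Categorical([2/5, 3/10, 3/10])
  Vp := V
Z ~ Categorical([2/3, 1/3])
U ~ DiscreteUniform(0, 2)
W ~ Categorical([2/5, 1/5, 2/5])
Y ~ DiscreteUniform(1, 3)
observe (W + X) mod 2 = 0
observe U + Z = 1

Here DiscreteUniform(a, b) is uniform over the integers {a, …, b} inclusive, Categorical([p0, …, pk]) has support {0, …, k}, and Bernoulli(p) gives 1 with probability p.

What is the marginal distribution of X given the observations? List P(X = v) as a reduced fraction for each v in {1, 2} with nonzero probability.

P(X=1) = 1/5, P(X=2) = 4/5

Enumerate traces; 54 have nonzero weight after conditioning:
  (X=1, V=0, Z=0, U=1, W=1, Y=1) weight 2/675
  (X=1, V=0, Z=0, U=1, W=1, Y=2) weight 2/675
  (X=1, V=0, Z=0, U=1, W=1, Y=3) weight 2/675
  (X=1, V=0, Z=1, U=0, W=1, Y=1) weight 1/675
  (X=1, V=0, Z=1, U=0, W=1, Y=2) weight 1/675
  (X=1, V=0, Z=1, U=0, W=1, Y=3) weight 1/675
  (X=1, V=1, Z=0, U=1, W=1, Y=1) weight 1/450
  (X=1, V=1, Z=0, U=1, W=1, Y=2) weight 1/450
  (X=2, V=0, Z=0, U=1, W=0, Y=1) weight 8/945
  … 45 more
Group by X:
  weight(X=1) = 1/30
  weight(X=2) = 2/15
Total weight = 1/30 + 2/15 = 1/6
P(X=1 | obs) = 1/30 / 1/6 = 1/5
P(X=2 | obs) = 2/15 / 1/6 = 4/5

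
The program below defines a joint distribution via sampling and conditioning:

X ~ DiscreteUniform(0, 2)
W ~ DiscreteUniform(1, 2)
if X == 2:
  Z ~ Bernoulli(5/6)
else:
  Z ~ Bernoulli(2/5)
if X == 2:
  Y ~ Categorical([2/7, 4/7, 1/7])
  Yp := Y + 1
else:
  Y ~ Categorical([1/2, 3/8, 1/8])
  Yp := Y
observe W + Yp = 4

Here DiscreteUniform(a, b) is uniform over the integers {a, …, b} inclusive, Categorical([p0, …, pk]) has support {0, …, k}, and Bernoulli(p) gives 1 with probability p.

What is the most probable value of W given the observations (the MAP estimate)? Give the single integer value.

argmax_v P(W = v | obs) = 2

Enumerate traces; 8 have nonzero weight after conditioning:
  (X=0, W=2, Z=0, Y=2) weight 1/80
  (X=0, W=2, Z=1, Y=2) weight 1/120
  (X=1, W=2, Z=0, Y=2) weight 1/80
  (X=1, W=2, Z=1, Y=2) weight 1/120
  (X=2, W=1, Z=0, Y=2) weight 1/252
  (X=2, W=1, Z=1, Y=2) weight 5/252
  (X=2, W=2, Z=0, Y=1) weight 1/63
  (X=2, W=2, Z=1, Y=1) weight 5/63
Group by W:
  weight(W=1) = 1/42
  weight(W=2) = 23/168
Total weight = 1/42 + 23/168 = 9/56
P(W=1 | obs) = 1/42 / 9/56 = 4/27
P(W=2 | obs) = 23/168 / 9/56 = 23/27
argmax = 2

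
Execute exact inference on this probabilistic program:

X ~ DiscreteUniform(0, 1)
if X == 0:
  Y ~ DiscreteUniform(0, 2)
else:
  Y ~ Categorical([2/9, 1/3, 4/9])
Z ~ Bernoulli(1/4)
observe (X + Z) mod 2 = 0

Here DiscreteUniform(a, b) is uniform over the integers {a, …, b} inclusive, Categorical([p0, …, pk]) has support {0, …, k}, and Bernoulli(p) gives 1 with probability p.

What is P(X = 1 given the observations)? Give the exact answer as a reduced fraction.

P(X = 1 | obs) = 1/4

Enumerate traces; 6 have nonzero weight after conditioning:
  (X=0, Y=0, Z=0) weight 1/8
  (X=0, Y=1, Z=0) weight 1/8
  (X=0, Y=2, Z=0) weight 1/8
  (X=1, Y=0, Z=1) weight 1/36
  (X=1, Y=1, Z=1) weight 1/24
  (X=1, Y=2, Z=1) weight 1/18
Group by X:
  weight(X=0) = 3/8
  weight(X=1) = 1/8
Total weight = 3/8 + 1/8 = 1/2
P(X=0 | obs) = 3/8 / 1/2 = 3/4
P(X=1 | obs) = 1/8 / 1/2 = 1/4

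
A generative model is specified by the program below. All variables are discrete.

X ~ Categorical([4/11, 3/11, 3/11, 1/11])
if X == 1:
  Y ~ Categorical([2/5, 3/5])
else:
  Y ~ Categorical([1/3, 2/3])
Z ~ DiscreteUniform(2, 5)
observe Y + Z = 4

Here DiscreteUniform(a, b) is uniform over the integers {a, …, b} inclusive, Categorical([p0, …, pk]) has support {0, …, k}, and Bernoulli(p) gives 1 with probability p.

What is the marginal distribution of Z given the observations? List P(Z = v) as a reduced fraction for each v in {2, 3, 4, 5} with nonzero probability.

P(Z=3) = 107/165, P(Z=4) = 58/165

Enumerate traces; 8 have nonzero weight after conditioning:
  (X=0, Y=0, Z=4) weight 1/33
  (X=0, Y=1, Z=3) weight 2/33
  (X=1, Y=0, Z=4) weight 3/110
  (X=1, Y=1, Z=3) weight 9/220
  (X=2, Y=0, Z=4) weight 1/44
  (X=2, Y=1, Z=3) weight 1/22
  (X=3, Y=0, Z=4) weight 1/132
  (X=3, Y=1, Z=3) weight 1/66
Group by Z:
  weight(Z=3) = 107/660
  weight(Z=4) = 29/330
Total weight = 107/660 + 29/330 = 1/4
P(Z=3 | obs) = 107/660 / 1/4 = 107/165
P(Z=4 | obs) = 29/330 / 1/4 = 58/165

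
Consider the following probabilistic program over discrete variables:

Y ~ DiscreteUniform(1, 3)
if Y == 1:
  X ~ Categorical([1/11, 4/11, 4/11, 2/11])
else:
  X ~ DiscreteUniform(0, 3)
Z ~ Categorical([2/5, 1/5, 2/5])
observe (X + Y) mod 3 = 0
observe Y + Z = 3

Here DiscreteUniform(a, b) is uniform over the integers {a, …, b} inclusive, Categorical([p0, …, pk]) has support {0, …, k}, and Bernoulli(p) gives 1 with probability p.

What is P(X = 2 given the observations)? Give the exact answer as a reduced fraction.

Enumerate traces; 4 have nonzero weight after conditioning:
  (Y=1, X=2, Z=2) weight 8/165
  (Y=2, X=1, Z=1) weight 1/60
  (Y=3, X=0, Z=0) weight 1/30
  (Y=3, X=3, Z=0) weight 1/30
Group by X:
  weight(X=0) = 1/30
  weight(X=1) = 1/60
  weight(X=2) = 8/165
  weight(X=3) = 1/30
Total weight = 1/30 + 1/60 + 8/165 + 1/30 = 29/220
P(X=0 | obs) = 1/30 / 29/220 = 22/87
P(X=1 | obs) = 1/60 / 29/220 = 11/87
P(X=2 | obs) = 8/165 / 29/220 = 32/87
P(X=3 | obs) = 1/30 / 29/220 = 22/87

P(X = 2 | obs) = 32/87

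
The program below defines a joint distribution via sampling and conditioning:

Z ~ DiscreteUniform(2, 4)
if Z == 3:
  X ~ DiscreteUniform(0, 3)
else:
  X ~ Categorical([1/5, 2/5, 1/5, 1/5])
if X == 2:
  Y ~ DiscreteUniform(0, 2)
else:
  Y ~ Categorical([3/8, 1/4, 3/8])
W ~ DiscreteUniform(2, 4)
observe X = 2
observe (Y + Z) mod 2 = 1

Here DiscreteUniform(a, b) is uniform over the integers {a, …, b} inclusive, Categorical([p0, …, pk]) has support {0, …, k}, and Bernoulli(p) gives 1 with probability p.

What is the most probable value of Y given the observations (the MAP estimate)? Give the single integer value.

Enumerate traces; 12 have nonzero weight after conditioning:
  (Z=2, X=2, Y=1, W=2) weight 1/135
  (Z=2, X=2, Y=1, W=3) weight 1/135
  (Z=2, X=2, Y=1, W=4) weight 1/135
  (Z=3, X=2, Y=0, W=2) weight 1/108
  (Z=3, X=2, Y=0, W=3) weight 1/108
  (Z=3, X=2, Y=0, W=4) weight 1/108
  (Z=3, X=2, Y=2, W=2) weight 1/108
  (Z=3, X=2, Y=2, W=3) weight 1/108
  … 4 more
Group by Y:
  weight(Y=0) = 1/36
  weight(Y=1) = 2/45
  weight(Y=2) = 1/36
Total weight = 1/36 + 2/45 + 1/36 = 1/10
P(Y=0 | obs) = 1/36 / 1/10 = 5/18
P(Y=1 | obs) = 2/45 / 1/10 = 4/9
P(Y=2 | obs) = 1/36 / 1/10 = 5/18
argmax = 1

argmax_v P(Y = v | obs) = 1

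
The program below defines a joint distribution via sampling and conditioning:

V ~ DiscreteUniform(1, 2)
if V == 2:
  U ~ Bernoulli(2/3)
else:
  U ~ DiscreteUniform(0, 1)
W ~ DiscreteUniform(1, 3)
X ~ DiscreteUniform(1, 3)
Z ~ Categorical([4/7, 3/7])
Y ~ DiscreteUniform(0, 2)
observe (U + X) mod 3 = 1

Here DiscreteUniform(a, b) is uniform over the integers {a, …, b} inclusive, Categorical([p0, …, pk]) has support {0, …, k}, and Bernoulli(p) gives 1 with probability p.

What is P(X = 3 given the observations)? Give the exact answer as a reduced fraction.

Enumerate traces; 72 have nonzero weight after conditioning:
  (V=1, U=0, W=1, X=1, Z=0, Y=0) weight 1/189
  (V=1, U=0, W=1, X=1, Z=0, Y=1) weight 1/189
  (V=1, U=0, W=1, X=1, Z=0, Y=2) weight 1/189
  (V=1, U=0, W=1, X=1, Z=1, Y=0) weight 1/252
  (V=1, U=0, W=1, X=1, Z=1, Y=1) weight 1/252
  (V=1, U=0, W=1, X=1, Z=1, Y=2) weight 1/252
  (V=1, U=0, W=2, X=1, Z=0, Y=0) weight 1/189
  (V=1, U=0, W=2, X=1, Z=0, Y=1) weight 1/189
  (V=1, U=1, W=1, X=3, Z=0, Y=0) weight 1/189
  … 63 more
Group by X:
  weight(X=1) = 5/36
  weight(X=3) = 7/36
Total weight = 5/36 + 7/36 = 1/3
P(X=1 | obs) = 5/36 / 1/3 = 5/12
P(X=3 | obs) = 7/36 / 1/3 = 7/12

P(X = 3 | obs) = 7/12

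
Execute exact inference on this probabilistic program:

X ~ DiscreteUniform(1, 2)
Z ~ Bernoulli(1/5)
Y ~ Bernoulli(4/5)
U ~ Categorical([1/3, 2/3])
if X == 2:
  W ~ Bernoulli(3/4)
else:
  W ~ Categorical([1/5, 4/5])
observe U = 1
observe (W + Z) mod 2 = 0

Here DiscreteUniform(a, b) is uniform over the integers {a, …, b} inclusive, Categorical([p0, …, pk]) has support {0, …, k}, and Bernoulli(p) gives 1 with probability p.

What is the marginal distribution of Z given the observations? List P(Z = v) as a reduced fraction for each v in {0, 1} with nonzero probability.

Enumerate traces; 8 have nonzero weight after conditioning:
  (X=1, Z=0, Y=0, U=1, W=0) weight 4/375
  (X=1, Z=0, Y=1, U=1, W=0) weight 16/375
  (X=1, Z=1, Y=0, U=1, W=1) weight 4/375
  (X=1, Z=1, Y=1, U=1, W=1) weight 16/375
  (X=2, Z=0, Y=0, U=1, W=0) weight 1/75
  (X=2, Z=0, Y=1, U=1, W=0) weight 4/75
  (X=2, Z=1, Y=0, U=1, W=1) weight 1/100
  (X=2, Z=1, Y=1, U=1, W=1) weight 1/25
Group by Z:
  weight(Z=0) = 3/25
  weight(Z=1) = 31/300
Total weight = 3/25 + 31/300 = 67/300
P(Z=0 | obs) = 3/25 / 67/300 = 36/67
P(Z=1 | obs) = 31/300 / 67/300 = 31/67

P(Z=0) = 36/67, P(Z=1) = 31/67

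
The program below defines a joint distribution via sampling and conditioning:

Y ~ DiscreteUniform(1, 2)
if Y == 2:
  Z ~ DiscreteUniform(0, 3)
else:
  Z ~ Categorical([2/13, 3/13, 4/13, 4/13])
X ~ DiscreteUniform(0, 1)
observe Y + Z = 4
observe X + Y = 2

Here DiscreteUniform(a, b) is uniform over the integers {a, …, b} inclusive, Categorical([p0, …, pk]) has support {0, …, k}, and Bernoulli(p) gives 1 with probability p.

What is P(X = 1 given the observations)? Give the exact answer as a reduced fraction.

Enumerate traces; 2 have nonzero weight after conditioning:
  (Y=1, Z=3, X=1) weight 1/13
  (Y=2, Z=2, X=0) weight 1/16
Group by X:
  weight(X=0) = 1/16
  weight(X=1) = 1/13
Total weight = 1/16 + 1/13 = 29/208
P(X=0 | obs) = 1/16 / 29/208 = 13/29
P(X=1 | obs) = 1/13 / 29/208 = 16/29

P(X = 1 | obs) = 16/29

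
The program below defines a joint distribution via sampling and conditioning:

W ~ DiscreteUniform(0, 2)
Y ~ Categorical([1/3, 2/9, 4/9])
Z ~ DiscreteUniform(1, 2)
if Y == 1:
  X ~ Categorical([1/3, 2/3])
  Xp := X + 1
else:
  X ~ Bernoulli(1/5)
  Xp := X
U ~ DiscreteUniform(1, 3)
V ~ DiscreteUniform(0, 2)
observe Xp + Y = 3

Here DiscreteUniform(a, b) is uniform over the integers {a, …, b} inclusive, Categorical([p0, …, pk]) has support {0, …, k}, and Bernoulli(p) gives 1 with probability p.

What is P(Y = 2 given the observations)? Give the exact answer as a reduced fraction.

P(Y = 2 | obs) = 3/8

Enumerate traces; 108 have nonzero weight after conditioning:
  (W=0, Y=1, Z=1, X=1, U=1, V=0) weight 2/729
  (W=0, Y=1, Z=1, X=1, U=1, V=1) weight 2/729
  (W=0, Y=1, Z=1, X=1, U=1, V=2) weight 2/729
  (W=0, Y=1, Z=1, X=1, U=2, V=0) weight 2/729
  (W=0, Y=1, Z=1, X=1, U=2, V=1) weight 2/729
  (W=0, Y=1, Z=1, X=1, U=2, V=2) weight 2/729
  (W=0, Y=1, Z=1, X=1, U=3, V=0) weight 2/729
  (W=0, Y=1, Z=1, X=1, U=3, V=1) weight 2/729
  (W=0, Y=2, Z=1, X=1, U=1, V=0) weight 2/1215
  … 99 more
Group by Y:
  weight(Y=1) = 4/27
  weight(Y=2) = 4/45
Total weight = 4/27 + 4/45 = 32/135
P(Y=1 | obs) = 4/27 / 32/135 = 5/8
P(Y=2 | obs) = 4/45 / 32/135 = 3/8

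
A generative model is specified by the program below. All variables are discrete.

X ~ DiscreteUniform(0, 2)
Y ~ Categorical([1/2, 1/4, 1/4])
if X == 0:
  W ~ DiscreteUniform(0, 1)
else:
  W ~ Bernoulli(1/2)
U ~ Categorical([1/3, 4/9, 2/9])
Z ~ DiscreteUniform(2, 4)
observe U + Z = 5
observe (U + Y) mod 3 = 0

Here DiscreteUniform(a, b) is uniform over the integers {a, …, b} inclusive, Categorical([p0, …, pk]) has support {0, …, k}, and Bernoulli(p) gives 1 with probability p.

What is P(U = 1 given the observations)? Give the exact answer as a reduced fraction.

P(U = 1 | obs) = 2/3

Enumerate traces; 12 have nonzero weight after conditioning:
  (X=0, Y=1, W=0, U=2, Z=3) weight 1/324
  (X=0, Y=1, W=1, U=2, Z=3) weight 1/324
  (X=0, Y=2, W=0, U=1, Z=4) weight 1/162
  (X=0, Y=2, W=1, U=1, Z=4) weight 1/162
  (X=1, Y=1, W=0, U=2, Z=3) weight 1/324
  (X=1, Y=1, W=1, U=2, Z=3) weight 1/324
  (X=1, Y=2, W=0, U=1, Z=4) weight 1/162
  (X=1, Y=2, W=1, U=1, Z=4) weight 1/162
  … 4 more
Group by U:
  weight(U=1) = 1/27
  weight(U=2) = 1/54
Total weight = 1/27 + 1/54 = 1/18
P(U=1 | obs) = 1/27 / 1/18 = 2/3
P(U=2 | obs) = 1/54 / 1/18 = 1/3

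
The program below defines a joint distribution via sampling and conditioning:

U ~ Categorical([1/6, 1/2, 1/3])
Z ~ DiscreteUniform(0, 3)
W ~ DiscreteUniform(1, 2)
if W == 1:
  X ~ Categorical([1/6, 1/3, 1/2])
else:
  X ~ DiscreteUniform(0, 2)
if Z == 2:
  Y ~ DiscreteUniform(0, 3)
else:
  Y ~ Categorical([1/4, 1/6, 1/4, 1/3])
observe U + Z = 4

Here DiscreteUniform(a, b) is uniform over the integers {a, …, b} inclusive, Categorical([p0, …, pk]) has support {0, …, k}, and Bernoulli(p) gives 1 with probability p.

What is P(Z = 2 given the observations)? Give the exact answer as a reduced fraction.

Enumerate traces; 48 have nonzero weight after conditioning:
  (U=1, Z=3, W=1, X=0, Y=0) weight 1/384
  (U=1, Z=3, W=1, X=0, Y=1) weight 1/576
  (U=1, Z=3, W=1, X=0, Y=2) weight 1/384
  (U=1, Z=3, W=1, X=0, Y=3) weight 1/288
  (U=1, Z=3, W=1, X=1, Y=0) weight 1/192
  (U=1, Z=3, W=1, X=1, Y=1) weight 1/288
  (U=1, Z=3, W=1, X=1, Y=2) weight 1/192
  (U=1, Z=3, W=1, X=1, Y=3) weight 1/144
  (U=2, Z=2, W=1, X=0, Y=0) weight 1/576
  … 39 more
Group by Z:
  weight(Z=2) = 1/12
  weight(Z=3) = 1/8
Total weight = 1/12 + 1/8 = 5/24
P(Z=2 | obs) = 1/12 / 5/24 = 2/5
P(Z=3 | obs) = 1/8 / 5/24 = 3/5

P(Z = 2 | obs) = 2/5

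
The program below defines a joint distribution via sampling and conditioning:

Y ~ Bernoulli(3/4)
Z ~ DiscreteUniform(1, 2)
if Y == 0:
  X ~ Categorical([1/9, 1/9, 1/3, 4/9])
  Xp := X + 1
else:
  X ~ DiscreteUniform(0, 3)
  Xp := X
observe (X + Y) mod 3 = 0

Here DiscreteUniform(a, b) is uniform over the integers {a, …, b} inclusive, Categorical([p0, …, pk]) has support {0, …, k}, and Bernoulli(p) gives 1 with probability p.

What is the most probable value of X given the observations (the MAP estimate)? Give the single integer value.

argmax_v P(X = v | obs) = 2

Enumerate traces; 6 have nonzero weight after conditioning:
  (Y=0, Z=1, X=0) weight 1/72
  (Y=0, Z=1, X=3) weight 1/18
  (Y=0, Z=2, X=0) weight 1/72
  (Y=0, Z=2, X=3) weight 1/18
  (Y=1, Z=1, X=2) weight 3/32
  (Y=1, Z=2, X=2) weight 3/32
Group by X:
  weight(X=0) = 1/36
  weight(X=2) = 3/16
  weight(X=3) = 1/9
Total weight = 1/36 + 3/16 + 1/9 = 47/144
P(X=0 | obs) = 1/36 / 47/144 = 4/47
P(X=2 | obs) = 3/16 / 47/144 = 27/47
P(X=3 | obs) = 1/9 / 47/144 = 16/47
argmax = 2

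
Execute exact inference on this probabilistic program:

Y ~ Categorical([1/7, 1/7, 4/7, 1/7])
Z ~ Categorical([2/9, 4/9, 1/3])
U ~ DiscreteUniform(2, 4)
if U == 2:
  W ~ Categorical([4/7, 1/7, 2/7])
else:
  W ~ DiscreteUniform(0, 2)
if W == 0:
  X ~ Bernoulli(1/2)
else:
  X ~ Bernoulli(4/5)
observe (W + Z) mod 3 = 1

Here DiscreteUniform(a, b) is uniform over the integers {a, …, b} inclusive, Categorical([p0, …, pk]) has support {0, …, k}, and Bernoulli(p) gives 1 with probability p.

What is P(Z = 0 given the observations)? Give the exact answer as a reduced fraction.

P(Z = 0 | obs) = 17/99

Enumerate traces; 72 have nonzero weight after conditioning:
  (Y=0, Z=0, U=2, W=1, X=0) weight 2/6615
  (Y=0, Z=0, U=2, W=1, X=1) weight 8/6615
  (Y=0, Z=0, U=3, W=1, X=0) weight 2/2835
  (Y=0, Z=0, U=3, W=1, X=1) weight 8/2835
  (Y=0, Z=0, U=4, W=1, X=0) weight 2/2835
  (Y=0, Z=0, U=4, W=1, X=1) weight 8/2835
  (Y=0, Z=1, U=2, W=0, X=0) weight 8/1323
  (Y=0, Z=1, U=2, W=0, X=1) weight 8/1323
  (Y=0, Z=2, U=2, W=2, X=0) weight 2/2205
  … 63 more
Group by Z:
  weight(Z=0) = 34/567
  weight(Z=1) = 104/567
  weight(Z=2) = 20/189
Total weight = 34/567 + 104/567 + 20/189 = 22/63
P(Z=0 | obs) = 34/567 / 22/63 = 17/99
P(Z=1 | obs) = 104/567 / 22/63 = 52/99
P(Z=2 | obs) = 20/189 / 22/63 = 10/33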